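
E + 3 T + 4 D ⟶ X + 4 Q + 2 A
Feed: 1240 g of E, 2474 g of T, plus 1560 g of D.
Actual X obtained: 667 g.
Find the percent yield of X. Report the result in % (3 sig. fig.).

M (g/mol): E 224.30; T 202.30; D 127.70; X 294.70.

n(E) = 1240 / 224.30 = 5.528 mol
n(T) = 2474 / 202.30 = 12.23 mol
n(D) = 1560 / 127.70 = 12.22 mol
n/ν → E: 5.528, T: 4.077, D: 3.055; D is limiting.
theoretical n(X) = (1/4) × 12.22 = 3.055 mol → 900.3 g
% yield = 667 / 900.3 × 100 = 74.09 %

74.1 %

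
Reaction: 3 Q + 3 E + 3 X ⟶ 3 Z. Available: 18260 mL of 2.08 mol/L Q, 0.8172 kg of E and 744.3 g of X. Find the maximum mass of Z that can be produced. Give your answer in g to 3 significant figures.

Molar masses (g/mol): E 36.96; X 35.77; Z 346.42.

n(Q) = 2.08 × 18260/1000 = 37.98 mol
n(E) = 0.8172×1000 / 36.96 = 22.11 mol
n(X) = 744.3 / 35.77 = 20.81 mol
n/ν for Q = 37.98/3 = 12.66
n/ν for E = 22.11/3 = 7.370
n/ν for X = 20.81/3 = 6.937
Smallest n/ν is X → limiting reagent.
n(Z) = (3/3) × 20.81 = 20.81 mol
mass = 20.81 × 346.42 = 7209 g

7210 g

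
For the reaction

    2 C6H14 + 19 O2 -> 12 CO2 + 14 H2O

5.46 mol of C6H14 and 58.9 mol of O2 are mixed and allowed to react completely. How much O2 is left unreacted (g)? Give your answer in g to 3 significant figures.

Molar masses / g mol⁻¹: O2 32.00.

n(C6H14) = 5.460 mol
n(O2) = 58.90 mol
n/ν for C6H14 = 5.460/2 = 2.730
n/ν for O2 = 58.90/19 = 3.100
Smallest n/ν is C6H14 → limiting reagent.
O2 consumed = (19/2) × 5.460 = 51.87 mol
O2 remaining = 58.90 − 51.87 = 7.030 mol
mass = 7.030 × 32.00 = 225.0 g

225 g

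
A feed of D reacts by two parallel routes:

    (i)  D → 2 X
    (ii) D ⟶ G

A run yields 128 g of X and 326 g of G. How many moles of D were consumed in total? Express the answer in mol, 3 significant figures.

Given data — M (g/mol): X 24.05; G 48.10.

n(X) = 128 / 24.05 = 5.322 mol
n(G) = 326 / 48.10 = 6.778 mol
n(D) via (i) = (1/2)×5.322 = 2.661 mol
n(D) via (ii) = (1/1)×6.778 = 6.778 mol
total n(D) = 2.661 + 6.778 = 9.439 mol

9.44 mol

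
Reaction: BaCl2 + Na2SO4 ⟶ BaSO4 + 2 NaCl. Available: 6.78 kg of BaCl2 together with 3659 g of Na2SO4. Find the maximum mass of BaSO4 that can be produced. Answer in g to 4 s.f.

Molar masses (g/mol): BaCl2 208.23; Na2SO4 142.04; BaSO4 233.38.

n(BaCl2) = 6.780×1000 / 208.23 = 32.56 mol
n(Na2SO4) = 3659 / 142.04 = 25.76 mol
n/ν for BaCl2 = 32.56/1 = 32.56
n/ν for Na2SO4 = 25.76/1 = 25.76
Smallest n/ν is Na2SO4 → limiting reagent.
n(BaSO4) = (1/1) × 25.76 = 25.76 mol
mass = 25.76 × 233.38 = 6012 g

6012 g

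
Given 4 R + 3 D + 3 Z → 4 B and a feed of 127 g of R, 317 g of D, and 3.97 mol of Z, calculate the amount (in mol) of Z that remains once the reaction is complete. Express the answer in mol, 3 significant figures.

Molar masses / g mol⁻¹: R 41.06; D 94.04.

1.65 mol

n(R) = 127.0 / 41.06 = 3.093 mol
n(D) = 317.0 / 94.04 = 3.371 mol
n(Z) = 3.970 mol
n/ν for R = 3.093/4 = 0.7733
n/ν for D = 3.371/3 = 1.124
n/ν for Z = 3.970/3 = 1.323
Smallest n/ν is R → limiting reagent.
Z consumed = (3/4) × 3.093 = 2.320 mol
Z remaining = 3.970 − 2.320 = 1.650 mol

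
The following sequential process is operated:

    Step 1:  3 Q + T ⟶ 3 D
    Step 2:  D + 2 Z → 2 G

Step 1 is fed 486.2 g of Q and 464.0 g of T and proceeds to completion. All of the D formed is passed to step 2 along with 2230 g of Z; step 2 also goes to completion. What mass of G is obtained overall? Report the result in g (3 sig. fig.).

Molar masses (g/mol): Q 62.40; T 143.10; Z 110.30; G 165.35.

Step 1:
n(Q) = 486.2 / 62.40 = 7.792 mol
n(T) = 464.0 / 143.10 = 3.242 mol
n/ν for Q = 7.792/3 = 2.597
n/ν for T = 3.242/1 = 3.242
Smallest n/ν is Q → limiting reagent.
n(D) produced = (3/3) × 7.792 = 7.792 mol
Step 2:
n(D) available = 7.792 mol
n(Z) = 2230 / 110.30 = 20.22 mol
n/ν for D = 7.792/1 = 7.792
n/ν for Z = 20.22/2 = 10.11
Smallest n/ν is D → limiting reagent.
n(G) = (2/1) × 7.792 = 15.58 mol
mass = 15.58 × 165.35 = 2576 g

2580 g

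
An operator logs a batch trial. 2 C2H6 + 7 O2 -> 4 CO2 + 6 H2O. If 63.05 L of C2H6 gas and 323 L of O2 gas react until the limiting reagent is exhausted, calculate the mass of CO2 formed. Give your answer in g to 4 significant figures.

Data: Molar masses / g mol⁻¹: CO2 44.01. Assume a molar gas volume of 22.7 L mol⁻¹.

244.5 g

n(C2H6) = 63.05 / 22.7 = 2.778 mol
n(O2) = 323.0 / 22.7 = 14.23 mol
n/ν for C2H6 = 2.778/2 = 1.389
n/ν for O2 = 14.23/7 = 2.033
Smallest n/ν is C2H6 → limiting reagent.
n(CO2) = (4/2) × 2.778 = 5.556 mol
mass = 5.556 × 44.01 = 244.5 g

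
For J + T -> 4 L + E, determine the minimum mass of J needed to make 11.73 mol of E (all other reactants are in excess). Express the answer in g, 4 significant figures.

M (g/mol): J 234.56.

2751 g

n(E) = 11.73 mol
n(J) = (1/1) × 11.73 = 11.73 mol
mass = 11.73 × 234.56 = 2751 g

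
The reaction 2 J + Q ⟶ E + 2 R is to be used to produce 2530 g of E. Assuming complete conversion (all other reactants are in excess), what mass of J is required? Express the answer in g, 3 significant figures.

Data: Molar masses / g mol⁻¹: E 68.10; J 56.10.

4170 g

n(E) = 2530 / 68.10 = 37.15 mol
n(J) = (2/1) × 37.15 = 74.30 mol
mass = 74.30 × 56.10 = 4168 g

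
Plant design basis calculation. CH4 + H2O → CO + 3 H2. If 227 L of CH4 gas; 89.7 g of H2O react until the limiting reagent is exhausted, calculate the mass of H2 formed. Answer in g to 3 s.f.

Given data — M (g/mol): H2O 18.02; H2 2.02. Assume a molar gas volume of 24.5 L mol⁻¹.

30.2 g

n(CH4) = 227.0 / 24.5 = 9.265 mol
n(H2O) = 89.70 / 18.02 = 4.978 mol
n/ν → CH4: 9.265, H2O: 4.978; H2O is limiting.
n(H2) = (3/1) × 4.978 = 14.93 mol
mass = 14.93 × 2.02 = 30.16 g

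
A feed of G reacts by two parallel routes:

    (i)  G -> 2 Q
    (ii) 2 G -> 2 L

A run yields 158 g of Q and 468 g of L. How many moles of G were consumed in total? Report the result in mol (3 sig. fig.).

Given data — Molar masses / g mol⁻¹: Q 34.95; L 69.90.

n(Q) = 158 / 34.95 = 4.521 mol
n(L) = 468 / 69.90 = 6.695 mol
n(G) via (i) = (1/2)×4.521 = 2.261 mol
n(G) via (ii) = (2/2)×6.695 = 6.695 mol
total n(G) = 2.261 + 6.695 = 8.956 mol

8.96 mol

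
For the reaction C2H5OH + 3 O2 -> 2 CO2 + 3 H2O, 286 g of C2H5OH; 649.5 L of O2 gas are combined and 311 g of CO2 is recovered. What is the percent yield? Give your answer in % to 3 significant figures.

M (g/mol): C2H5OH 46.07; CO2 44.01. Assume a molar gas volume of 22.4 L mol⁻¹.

56.9 %

n(C2H5OH) = 286.0 / 46.07 = 6.208 mol
n(O2) = 649.5 / 22.4 = 29.00 mol
n/ν for C2H5OH = 6.208/1 = 6.208
n/ν for O2 = 29.00/3 = 9.667
Smallest n/ν is C2H5OH → limiting reagent.
theoretical n(CO2) = (2/1) × 6.208 = 12.42 mol → 546.6 g
% yield = 311 / 546.6 × 100 = 56.90 %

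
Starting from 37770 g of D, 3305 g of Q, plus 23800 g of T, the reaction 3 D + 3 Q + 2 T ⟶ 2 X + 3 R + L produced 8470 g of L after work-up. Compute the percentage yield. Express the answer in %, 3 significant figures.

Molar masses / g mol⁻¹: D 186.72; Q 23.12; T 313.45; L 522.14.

42.7 %

n(D) = 37770 / 186.72 = 202.3 mol
n(Q) = 3305 / 23.12 = 142.9 mol
n(T) = 23800 / 313.45 = 75.93 mol
n/ν for D = 202.3/3 = 67.43
n/ν for Q = 142.9/3 = 47.63
n/ν for T = 75.93/2 = 37.97
Smallest n/ν is T → limiting reagent.
theoretical n(L) = (1/2) × 75.93 = 37.97 mol → 19830 g
% yield = 8470 / 19830 × 100 = 42.71 %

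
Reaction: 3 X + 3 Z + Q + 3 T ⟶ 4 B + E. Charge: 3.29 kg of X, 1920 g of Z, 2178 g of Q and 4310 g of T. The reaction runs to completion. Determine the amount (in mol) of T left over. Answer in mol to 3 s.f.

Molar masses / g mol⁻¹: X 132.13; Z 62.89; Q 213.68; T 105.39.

n(X) = 3.290×1000 / 132.13 = 24.90 mol
n(Z) = 1920 / 62.89 = 30.53 mol
n(Q) = 2178 / 213.68 = 10.19 mol
n(T) = 4310 / 105.39 = 40.90 mol
n/ν for X = 24.90/3 = 8.300
n/ν for Z = 30.53/3 = 10.18
n/ν for Q = 10.19/1 = 10.19
n/ν for T = 40.90/3 = 13.63
Smallest n/ν is X → limiting reagent.
T consumed = (3/3) × 24.90 = 24.90 mol
T remaining = 40.90 − 24.90 = 16.00 mol

16.0 mol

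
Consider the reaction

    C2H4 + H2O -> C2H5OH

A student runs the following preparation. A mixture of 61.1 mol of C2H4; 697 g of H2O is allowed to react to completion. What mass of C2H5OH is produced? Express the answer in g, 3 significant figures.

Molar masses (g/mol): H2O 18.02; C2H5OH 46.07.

1780 g

n(C2H4) = 61.10 mol
n(H2O) = 697.0 / 18.02 = 38.68 mol
n/ν → C2H4: 61.10, H2O: 38.68; H2O is limiting.
n(C2H5OH) = (1/1) × 38.68 = 38.68 mol
mass = 38.68 × 46.07 = 1782 g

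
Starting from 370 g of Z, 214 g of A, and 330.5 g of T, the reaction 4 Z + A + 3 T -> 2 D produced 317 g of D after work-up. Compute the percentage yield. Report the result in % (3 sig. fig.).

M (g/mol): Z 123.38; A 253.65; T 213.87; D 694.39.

44.3 %

n(Z) = 370.0 / 123.38 = 2.999 mol
n(A) = 214.0 / 253.65 = 0.8437 mol
n(T) = 330.5 / 213.87 = 1.545 mol
n/ν for Z = 2.999/4 = 0.7498
n/ν for A = 0.8437/1 = 0.8437
n/ν for T = 1.545/3 = 0.5150
Smallest n/ν is T → limiting reagent.
theoretical n(D) = (2/3) × 1.545 = 1.030 mol → 715.2 g
% yield = 317 / 715.2 × 100 = 44.32 %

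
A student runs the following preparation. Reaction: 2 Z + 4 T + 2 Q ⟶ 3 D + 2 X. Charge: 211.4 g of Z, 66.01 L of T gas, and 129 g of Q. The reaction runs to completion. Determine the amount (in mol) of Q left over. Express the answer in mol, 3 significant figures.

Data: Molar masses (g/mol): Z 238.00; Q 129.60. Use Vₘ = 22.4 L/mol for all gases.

n(Z) = 211.4 / 238.00 = 0.8882 mol
n(T) = 66.01 / 22.4 = 2.947 mol
n(Q) = 129.0 / 129.60 = 0.9954 mol
n/ν for Z = 0.8882/2 = 0.4441
n/ν for T = 2.947/4 = 0.7368
n/ν for Q = 0.9954/2 = 0.4977
Smallest n/ν is Z → limiting reagent.
Q consumed = (2/2) × 0.8882 = 0.8882 mol
Q remaining = 0.9954 − 0.8882 = 0.1072 mol

0.107 mol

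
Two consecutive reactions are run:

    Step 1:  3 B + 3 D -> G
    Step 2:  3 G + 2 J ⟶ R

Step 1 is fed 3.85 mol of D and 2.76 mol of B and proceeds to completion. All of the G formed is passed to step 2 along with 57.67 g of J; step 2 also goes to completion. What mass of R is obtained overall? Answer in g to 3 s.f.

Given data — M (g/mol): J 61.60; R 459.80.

Step 1:
n(D) = 3.850 mol
n(B) = 2.760 mol
n/ν → D: 1.283, B: 0.9200; B is limiting.
n(G) produced = (1/3) × 2.760 = 0.9200 mol
Step 2:
n(G) available = 0.9200 mol
n(J) = 57.67 / 61.60 = 0.9362 mol
n/ν → G: 0.3067, J: 0.4681; G is limiting.
n(R) = (1/3) × 0.9200 = 0.3067 mol
mass = 0.3067 × 459.80 = 141.0 g

141 g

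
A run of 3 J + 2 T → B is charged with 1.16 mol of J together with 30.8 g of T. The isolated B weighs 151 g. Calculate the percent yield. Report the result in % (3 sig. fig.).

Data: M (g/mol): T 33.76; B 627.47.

n(J) = 1.160 mol
n(T) = 30.80 / 33.76 = 0.9123 mol
n/ν → J: 0.3867, T: 0.4562; J is limiting.
theoretical n(B) = (1/3) × 1.160 = 0.3867 mol → 242.6 g
% yield = 151 / 242.6 × 100 = 62.24 %

62.2 %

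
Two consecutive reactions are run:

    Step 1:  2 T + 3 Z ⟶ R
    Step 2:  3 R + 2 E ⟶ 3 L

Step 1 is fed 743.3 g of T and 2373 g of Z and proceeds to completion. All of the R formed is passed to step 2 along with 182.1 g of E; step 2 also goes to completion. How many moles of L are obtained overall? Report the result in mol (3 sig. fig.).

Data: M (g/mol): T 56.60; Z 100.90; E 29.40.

Step 1:
n(T) = 743.3 / 56.60 = 13.13 mol
n(Z) = 2373 / 100.90 = 23.52 mol
n/ν for T = 13.13/2 = 6.565
n/ν for Z = 23.52/3 = 7.840
Smallest n/ν is T → limiting reagent.
n(R) produced = (1/2) × 13.13 = 6.565 mol
Step 2:
n(R) available = 6.565 mol
n(E) = 182.1 / 29.40 = 6.194 mol
n/ν for R = 6.565/3 = 2.188
n/ν for E = 6.194/2 = 3.097
Smallest n/ν is R → limiting reagent.
n(L) = (3/3) × 6.565 = 6.565 mol

6.57 mol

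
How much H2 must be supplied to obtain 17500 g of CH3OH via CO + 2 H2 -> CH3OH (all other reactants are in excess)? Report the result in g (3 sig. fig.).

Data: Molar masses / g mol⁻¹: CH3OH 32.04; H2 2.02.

2210 g

n(CH3OH) = 17500 / 32.04 = 546.2 mol
n(H2) = (2/1) × 546.2 = 1092 mol
mass = 1092 × 2.02 = 2206 g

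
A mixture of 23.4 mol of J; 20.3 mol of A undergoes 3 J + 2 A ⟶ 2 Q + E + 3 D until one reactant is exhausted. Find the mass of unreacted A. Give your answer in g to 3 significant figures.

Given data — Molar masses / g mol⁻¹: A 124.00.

583 g

n(J) = 23.40 mol
n(A) = 20.30 mol
n/ν for J = 23.40/3 = 7.800
n/ν for A = 20.30/2 = 10.15
Smallest n/ν is J → limiting reagent.
A consumed = (2/3) × 23.40 = 15.60 mol
A remaining = 20.30 − 15.60 = 4.700 mol
mass = 4.700 × 124.00 = 582.8 g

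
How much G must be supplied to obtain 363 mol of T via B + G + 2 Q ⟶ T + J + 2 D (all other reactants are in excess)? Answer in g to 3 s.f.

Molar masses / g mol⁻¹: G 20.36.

n(T) = 363.0 mol
n(G) = (1/1) × 363.0 = 363.0 mol
mass = 363.0 × 20.36 = 7391 g

7390 g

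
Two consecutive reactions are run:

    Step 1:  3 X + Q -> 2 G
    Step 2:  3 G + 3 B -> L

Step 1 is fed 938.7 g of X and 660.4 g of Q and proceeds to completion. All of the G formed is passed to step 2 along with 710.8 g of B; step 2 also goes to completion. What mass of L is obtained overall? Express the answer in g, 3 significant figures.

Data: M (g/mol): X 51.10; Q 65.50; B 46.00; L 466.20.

Step 1:
n(X) = 938.7 / 51.10 = 18.37 mol
n(Q) = 660.4 / 65.50 = 10.08 mol
n/ν for X = 18.37/3 = 6.123
n/ν for Q = 10.08/1 = 10.08
Smallest n/ν is X → limiting reagent.
n(G) produced = (2/3) × 18.37 = 12.25 mol
Step 2:
n(G) available = 12.25 mol
n(B) = 710.8 / 46.00 = 15.45 mol
n/ν for G = 12.25/3 = 4.083
n/ν for B = 15.45/3 = 5.150
Smallest n/ν is G → limiting reagent.
n(L) = (1/3) × 12.25 = 4.083 mol
mass = 4.083 × 466.20 = 1903 g

1900 g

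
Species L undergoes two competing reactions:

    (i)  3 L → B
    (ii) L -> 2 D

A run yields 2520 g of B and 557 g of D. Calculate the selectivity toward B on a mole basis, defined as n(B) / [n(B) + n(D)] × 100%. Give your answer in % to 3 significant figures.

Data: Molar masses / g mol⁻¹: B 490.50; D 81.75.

43.0 %

n(B) = 2520 / 490.50 = 5.138 mol
n(D) = 557 / 81.75 = 6.813 mol
selectivity = 5.138/(5.138+6.813) × 100 = 42.99 %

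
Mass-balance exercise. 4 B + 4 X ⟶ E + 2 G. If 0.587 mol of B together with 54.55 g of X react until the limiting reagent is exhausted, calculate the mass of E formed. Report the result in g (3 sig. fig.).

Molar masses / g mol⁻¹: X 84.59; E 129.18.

n(B) = 0.5870 mol
n(X) = 54.55 / 84.59 = 0.6449 mol
n/ν for B = 0.5870/4 = 0.1468
n/ν for X = 0.6449/4 = 0.1612
Smallest n/ν is B → limiting reagent.
n(E) = (1/4) × 0.5870 = 0.1468 mol
mass = 0.1468 × 129.18 = 18.96 g

19.0 g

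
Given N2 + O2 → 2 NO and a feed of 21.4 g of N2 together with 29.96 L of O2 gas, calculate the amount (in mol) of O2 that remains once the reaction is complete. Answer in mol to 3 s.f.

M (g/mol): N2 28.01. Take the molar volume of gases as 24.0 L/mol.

0.484 mol

n(N2) = 21.40 / 28.01 = 0.7640 mol
n(O2) = 29.96 / 24.0 = 1.248 mol
n/ν → N2: 0.7640, O2: 1.248; N2 is limiting.
O2 consumed = (1/1) × 0.7640 = 0.7640 mol
O2 remaining = 1.248 − 0.7640 = 0.4840 mol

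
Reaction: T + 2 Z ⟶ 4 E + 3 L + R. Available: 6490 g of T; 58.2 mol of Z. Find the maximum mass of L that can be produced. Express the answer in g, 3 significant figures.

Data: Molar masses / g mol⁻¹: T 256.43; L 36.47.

n(T) = 6490 / 256.43 = 25.31 mol
n(Z) = 58.20 mol
n/ν → T: 25.31, Z: 29.10; T is limiting.
n(L) = (3/1) × 25.31 = 75.93 mol
mass = 75.93 × 36.47 = 2769 g

2770 g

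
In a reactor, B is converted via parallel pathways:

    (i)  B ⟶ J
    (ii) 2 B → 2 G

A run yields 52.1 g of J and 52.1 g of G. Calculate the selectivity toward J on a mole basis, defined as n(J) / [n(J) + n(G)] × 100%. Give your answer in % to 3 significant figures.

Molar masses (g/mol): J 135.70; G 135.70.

n(J) = 52.1 / 135.70 = 0.3839 mol
n(G) = 52.1 / 135.70 = 0.3839 mol
selectivity = 0.3839/(0.3839+0.3839) × 100 = 50.00 %

50.0 %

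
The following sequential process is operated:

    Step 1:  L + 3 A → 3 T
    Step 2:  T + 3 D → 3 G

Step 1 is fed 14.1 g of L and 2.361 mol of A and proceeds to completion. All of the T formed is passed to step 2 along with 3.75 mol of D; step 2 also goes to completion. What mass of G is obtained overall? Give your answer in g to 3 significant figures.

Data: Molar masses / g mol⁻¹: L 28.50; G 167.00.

Step 1:
n(L) = 14.10 / 28.50 = 0.4947 mol
n(A) = 2.361 mol
n/ν → L: 0.4947, A: 0.7870; L is limiting.
n(T) produced = (3/1) × 0.4947 = 1.484 mol
Step 2:
n(T) available = 1.484 mol
n(D) = 3.750 mol
n/ν → T: 1.484, D: 1.250; D is limiting.
n(G) = (3/3) × 3.750 = 3.750 mol
mass = 3.750 × 167.00 = 626.3 g

626 g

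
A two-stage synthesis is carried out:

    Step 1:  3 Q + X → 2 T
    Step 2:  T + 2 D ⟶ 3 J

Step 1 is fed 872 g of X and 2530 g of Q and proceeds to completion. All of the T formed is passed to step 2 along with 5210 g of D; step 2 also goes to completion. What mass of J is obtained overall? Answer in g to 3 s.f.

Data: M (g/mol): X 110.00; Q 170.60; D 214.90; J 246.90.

7320 g

Step 1:
n(X) = 872.0 / 110.00 = 7.927 mol
n(Q) = 2530 / 170.60 = 14.83 mol
n/ν → X: 7.927, Q: 4.943; Q is limiting.
n(T) produced = (2/3) × 14.83 = 9.887 mol
Step 2:
n(T) available = 9.887 mol
n(D) = 5210 / 214.90 = 24.24 mol
n/ν → T: 9.887, D: 12.12; T is limiting.
n(J) = (3/1) × 9.887 = 29.66 mol
mass = 29.66 × 246.90 = 7323 g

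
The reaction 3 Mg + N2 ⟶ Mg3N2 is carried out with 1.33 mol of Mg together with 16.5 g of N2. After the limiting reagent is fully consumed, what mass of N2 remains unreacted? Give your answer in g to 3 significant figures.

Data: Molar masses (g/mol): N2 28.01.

n(Mg) = 1.330 mol
n(N2) = 16.50 / 28.01 = 0.5891 mol
n/ν for Mg = 1.330/3 = 0.4433
n/ν for N2 = 0.5891/1 = 0.5891
Smallest n/ν is Mg → limiting reagent.
N2 consumed = (1/3) × 1.330 = 0.4433 mol
N2 remaining = 0.5891 − 0.4433 = 0.1458 mol
mass = 0.1458 × 28.01 = 4.084 g

4.08 g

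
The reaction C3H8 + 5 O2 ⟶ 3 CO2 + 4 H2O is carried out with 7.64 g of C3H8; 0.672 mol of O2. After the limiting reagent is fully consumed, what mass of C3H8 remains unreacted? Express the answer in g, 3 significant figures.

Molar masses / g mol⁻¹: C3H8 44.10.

n(C3H8) = 7.640 / 44.10 = 0.1732 mol
n(O2) = 0.6720 mol
n/ν for C3H8 = 0.1732/1 = 0.1732
n/ν for O2 = 0.6720/5 = 0.1344
Smallest n/ν is O2 → limiting reagent.
C3H8 consumed = (1/5) × 0.6720 = 0.1344 mol
C3H8 remaining = 0.1732 − 0.1344 = 0.03880 mol
mass = 0.03880 × 44.10 = 1.711 g

1.71 g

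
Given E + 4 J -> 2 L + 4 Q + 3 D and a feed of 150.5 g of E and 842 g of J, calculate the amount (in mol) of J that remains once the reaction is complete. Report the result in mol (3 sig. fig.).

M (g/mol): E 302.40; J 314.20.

n(E) = 150.5 / 302.40 = 0.4977 mol
n(J) = 842.0 / 314.20 = 2.680 mol
n/ν for E = 0.4977/1 = 0.4977
n/ν for J = 2.680/4 = 0.6700
Smallest n/ν is E → limiting reagent.
J consumed = (4/1) × 0.4977 = 1.991 mol
J remaining = 2.680 − 1.991 = 0.6890 mol

0.689 mol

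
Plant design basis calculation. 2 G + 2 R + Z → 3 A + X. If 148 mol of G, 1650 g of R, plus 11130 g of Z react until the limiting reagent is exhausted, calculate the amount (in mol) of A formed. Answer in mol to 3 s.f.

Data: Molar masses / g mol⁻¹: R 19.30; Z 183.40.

n(G) = 148.0 mol
n(R) = 1650 / 19.30 = 85.49 mol
n(Z) = 11130 / 183.40 = 60.69 mol
n/ν for G = 148.0/2 = 74.00
n/ν for R = 85.49/2 = 42.75
n/ν for Z = 60.69/1 = 60.69
Smallest n/ν is R → limiting reagent.
n(A) = (3/2) × 85.49 = 128.2 mol

128 mol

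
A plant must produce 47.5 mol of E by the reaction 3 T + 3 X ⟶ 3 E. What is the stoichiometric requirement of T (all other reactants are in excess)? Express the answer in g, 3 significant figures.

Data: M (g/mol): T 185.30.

n(E) = 47.50 mol
n(T) = (3/3) × 47.50 = 47.50 mol
mass = 47.50 × 185.30 = 8802 g

8800 g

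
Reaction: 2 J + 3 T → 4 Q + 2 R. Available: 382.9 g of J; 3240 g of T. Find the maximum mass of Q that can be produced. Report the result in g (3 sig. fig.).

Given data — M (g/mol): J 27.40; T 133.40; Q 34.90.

n(J) = 382.9 / 27.40 = 13.97 mol
n(T) = 3240 / 133.40 = 24.29 mol
n/ν for J = 13.97/2 = 6.985
n/ν for T = 24.29/3 = 8.097
Smallest n/ν is J → limiting reagent.
n(Q) = (4/2) × 13.97 = 27.94 mol
mass = 27.94 × 34.90 = 975.1 g

975 g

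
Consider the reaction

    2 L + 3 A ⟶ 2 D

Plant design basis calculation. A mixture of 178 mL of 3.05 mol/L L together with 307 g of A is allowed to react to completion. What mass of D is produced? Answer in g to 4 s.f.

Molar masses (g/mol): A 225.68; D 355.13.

192.8 g

n(L) = 3.05 × 178.0/1000 = 0.5429 mol
n(A) = 307.0 / 225.68 = 1.360 mol
n/ν for L = 0.5429/2 = 0.2715
n/ν for A = 1.360/3 = 0.4533
Smallest n/ν is L → limiting reagent.
n(D) = (2/2) × 0.5429 = 0.5429 mol
mass = 0.5429 × 355.13 = 192.8 g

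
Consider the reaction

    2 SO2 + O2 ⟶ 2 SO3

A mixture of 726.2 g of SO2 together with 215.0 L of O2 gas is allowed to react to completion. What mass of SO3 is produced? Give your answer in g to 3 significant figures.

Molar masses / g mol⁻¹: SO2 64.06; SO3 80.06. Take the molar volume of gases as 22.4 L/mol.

908 g

n(SO2) = 726.2 / 64.06 = 11.34 mol
n(O2) = 215.0 / 22.4 = 9.598 mol
n/ν for SO2 = 11.34/2 = 5.670
n/ν for O2 = 9.598/1 = 9.598
Smallest n/ν is SO2 → limiting reagent.
n(SO3) = (2/2) × 11.34 = 11.34 mol
mass = 11.34 × 80.06 = 907.9 g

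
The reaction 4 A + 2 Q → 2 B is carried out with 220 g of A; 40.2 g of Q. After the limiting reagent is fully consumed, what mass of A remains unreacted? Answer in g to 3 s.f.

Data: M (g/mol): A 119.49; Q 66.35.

n(A) = 220.0 / 119.49 = 1.841 mol
n(Q) = 40.20 / 66.35 = 0.6059 mol
n/ν for A = 1.841/4 = 0.4603
n/ν for Q = 0.6059/2 = 0.3030
Smallest n/ν is Q → limiting reagent.
A consumed = (4/2) × 0.6059 = 1.212 mol
A remaining = 1.841 − 1.212 = 0.6290 mol
mass = 0.6290 × 119.49 = 75.16 g

75.2 g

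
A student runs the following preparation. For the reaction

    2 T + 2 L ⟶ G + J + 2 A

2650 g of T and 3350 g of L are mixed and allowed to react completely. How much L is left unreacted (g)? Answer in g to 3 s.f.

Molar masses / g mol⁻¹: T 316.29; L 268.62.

1100 g

n(T) = 2650 / 316.29 = 8.378 mol
n(L) = 3350 / 268.62 = 12.47 mol
n/ν for T = 8.378/2 = 4.189
n/ν for L = 12.47/2 = 6.235
Smallest n/ν is T → limiting reagent.
L consumed = (2/2) × 8.378 = 8.378 mol
L remaining = 12.47 − 8.378 = 4.092 mol
mass = 4.092 × 268.62 = 1099 g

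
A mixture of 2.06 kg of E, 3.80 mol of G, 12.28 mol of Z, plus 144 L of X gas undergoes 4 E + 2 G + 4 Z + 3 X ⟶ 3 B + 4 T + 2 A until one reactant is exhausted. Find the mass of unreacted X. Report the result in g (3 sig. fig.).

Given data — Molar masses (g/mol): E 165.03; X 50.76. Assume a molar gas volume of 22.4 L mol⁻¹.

37.0 g

n(E) = 2.060×1000 / 165.03 = 12.48 mol
n(G) = 3.800 mol
n(Z) = 12.28 mol
n(X) = 144.0 / 22.4 = 6.429 mol
n/ν for E = 12.48/4 = 3.120
n/ν for G = 3.800/2 = 1.900
n/ν for Z = 12.28/4 = 3.070
n/ν for X = 6.429/3 = 2.143
Smallest n/ν is G → limiting reagent.
X consumed = (3/2) × 3.800 = 5.700 mol
X remaining = 6.429 − 5.700 = 0.7290 mol
mass = 0.7290 × 50.76 = 37.00 g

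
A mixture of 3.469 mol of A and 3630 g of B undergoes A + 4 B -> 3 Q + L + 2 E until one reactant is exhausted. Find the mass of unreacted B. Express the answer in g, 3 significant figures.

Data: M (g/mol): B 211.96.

689 g

n(A) = 3.469 mol
n(B) = 3630 / 211.96 = 17.13 mol
n/ν → A: 3.469, B: 4.283; A is limiting.
B consumed = (4/1) × 3.469 = 13.88 mol
B remaining = 17.13 − 13.88 = 3.250 mol
mass = 3.250 × 211.96 = 688.9 g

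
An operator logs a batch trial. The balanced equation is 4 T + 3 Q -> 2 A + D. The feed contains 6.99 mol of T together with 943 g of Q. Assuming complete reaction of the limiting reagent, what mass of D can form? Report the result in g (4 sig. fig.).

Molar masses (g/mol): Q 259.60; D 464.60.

562.6 g

n(T) = 6.990 mol
n(Q) = 943.0 / 259.60 = 3.633 mol
n/ν for T = 6.990/4 = 1.748
n/ν for Q = 3.633/3 = 1.211
Smallest n/ν is Q → limiting reagent.
n(D) = (1/3) × 3.633 = 1.211 mol
mass = 1.211 × 464.60 = 562.6 g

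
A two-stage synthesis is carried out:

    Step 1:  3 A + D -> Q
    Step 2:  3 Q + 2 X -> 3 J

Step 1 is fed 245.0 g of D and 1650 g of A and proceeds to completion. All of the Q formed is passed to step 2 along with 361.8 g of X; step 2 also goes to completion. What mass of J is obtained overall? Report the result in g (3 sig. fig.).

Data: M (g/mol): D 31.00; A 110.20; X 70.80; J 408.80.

Step 1:
n(D) = 245.0 / 31.00 = 7.903 mol
n(A) = 1650 / 110.20 = 14.97 mol
n/ν for D = 7.903/1 = 7.903
n/ν for A = 14.97/3 = 4.990
Smallest n/ν is A → limiting reagent.
n(Q) produced = (1/3) × 14.97 = 4.990 mol
Step 2:
n(Q) available = 4.990 mol
n(X) = 361.8 / 70.80 = 5.110 mol
n/ν for Q = 4.990/3 = 1.663
n/ν for X = 5.110/2 = 2.555
Smallest n/ν is Q → limiting reagent.
n(J) = (3/3) × 4.990 = 4.990 mol
mass = 4.990 × 408.80 = 2040 g

2040 g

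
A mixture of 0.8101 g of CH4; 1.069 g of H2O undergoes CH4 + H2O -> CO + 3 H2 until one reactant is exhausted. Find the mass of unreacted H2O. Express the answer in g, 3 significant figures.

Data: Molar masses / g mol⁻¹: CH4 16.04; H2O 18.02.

n(CH4) = 0.8101 / 16.04 = 0.05050 mol
n(H2O) = 1.069 / 18.02 = 0.05932 mol
n/ν for CH4 = 0.05050/1 = 0.05050
n/ν for H2O = 0.05932/1 = 0.05932
Smallest n/ν is CH4 → limiting reagent.
H2O consumed = (1/1) × 0.05050 = 0.05050 mol
H2O remaining = 0.05932 − 0.05050 = 0.008820 mol
mass = 0.008820 × 18.02 = 0.1589 g

0.159 g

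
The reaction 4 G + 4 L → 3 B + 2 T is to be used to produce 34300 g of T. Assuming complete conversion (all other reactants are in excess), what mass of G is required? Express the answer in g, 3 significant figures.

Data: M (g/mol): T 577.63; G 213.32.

n(T) = 34300 / 577.63 = 59.38 mol
n(G) = (4/2) × 59.38 = 118.8 mol
mass = 118.8 × 213.32 = 25340 g

25300 g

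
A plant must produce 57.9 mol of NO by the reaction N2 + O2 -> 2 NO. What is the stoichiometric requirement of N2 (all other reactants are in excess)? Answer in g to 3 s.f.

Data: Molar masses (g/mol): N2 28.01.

811 g

n(NO) = 57.90 mol
n(N2) = (1/2) × 57.90 = 28.95 mol
mass = 28.95 × 28.01 = 810.9 g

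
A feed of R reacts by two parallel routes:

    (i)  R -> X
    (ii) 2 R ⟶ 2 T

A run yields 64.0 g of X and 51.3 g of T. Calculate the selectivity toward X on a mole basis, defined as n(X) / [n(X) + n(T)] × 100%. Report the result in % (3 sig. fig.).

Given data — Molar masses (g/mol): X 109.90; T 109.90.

55.5 %

n(X) = 64.0 / 109.90 = 0.5823 mol
n(T) = 51.3 / 109.90 = 0.4668 mol
selectivity = 0.5823/(0.5823+0.4668) × 100 = 55.50 %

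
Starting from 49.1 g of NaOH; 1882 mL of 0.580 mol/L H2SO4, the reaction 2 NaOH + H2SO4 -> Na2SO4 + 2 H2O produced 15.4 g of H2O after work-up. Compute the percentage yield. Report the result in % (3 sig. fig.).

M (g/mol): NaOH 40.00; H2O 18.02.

69.6 %

n(NaOH) = 49.10 / 40.00 = 1.228 mol
n(H2SO4) = 0.580 × 1882/1000 = 1.092 mol
n/ν for NaOH = 1.228/2 = 0.6140
n/ν for H2SO4 = 1.092/1 = 1.092
Smallest n/ν is NaOH → limiting reagent.
theoretical n(H2O) = (2/2) × 1.228 = 1.228 mol → 22.13 g
% yield = 15.4 / 22.13 × 100 = 69.59 %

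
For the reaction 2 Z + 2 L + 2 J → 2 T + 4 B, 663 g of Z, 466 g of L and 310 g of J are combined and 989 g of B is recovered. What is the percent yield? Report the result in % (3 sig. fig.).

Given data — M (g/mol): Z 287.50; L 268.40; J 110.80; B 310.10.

91.8 %

n(Z) = 663.0 / 287.50 = 2.306 mol
n(L) = 466.0 / 268.40 = 1.736 mol
n(J) = 310.0 / 110.80 = 2.798 mol
n/ν for Z = 2.306/2 = 1.153
n/ν for L = 1.736/2 = 0.8680
n/ν for J = 2.798/2 = 1.399
Smallest n/ν is L → limiting reagent.
theoretical n(B) = (4/2) × 1.736 = 3.472 mol → 1077 g
% yield = 989 / 1077 × 100 = 91.83 %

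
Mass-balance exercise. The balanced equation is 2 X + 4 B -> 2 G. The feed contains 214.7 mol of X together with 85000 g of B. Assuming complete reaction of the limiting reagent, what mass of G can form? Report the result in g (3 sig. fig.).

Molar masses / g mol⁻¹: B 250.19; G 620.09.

105000 g

n(X) = 214.7 mol
n(B) = 85000 / 250.19 = 339.7 mol
n/ν for X = 214.7/2 = 107.4
n/ν for B = 339.7/4 = 84.93
Smallest n/ν is B → limiting reagent.
n(G) = (2/4) × 339.7 = 169.9 mol
mass = 169.9 × 620.09 = 105400 g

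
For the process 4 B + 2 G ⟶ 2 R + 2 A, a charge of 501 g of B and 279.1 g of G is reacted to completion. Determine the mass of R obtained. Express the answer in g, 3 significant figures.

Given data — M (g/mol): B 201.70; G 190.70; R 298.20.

n(B) = 501.0 / 201.70 = 2.484 mol
n(G) = 279.1 / 190.70 = 1.464 mol
n/ν for B = 2.484/4 = 0.6210
n/ν for G = 1.464/2 = 0.7320
Smallest n/ν is B → limiting reagent.
n(R) = (2/4) × 2.484 = 1.242 mol
mass = 1.242 × 298.20 = 370.4 g

370 g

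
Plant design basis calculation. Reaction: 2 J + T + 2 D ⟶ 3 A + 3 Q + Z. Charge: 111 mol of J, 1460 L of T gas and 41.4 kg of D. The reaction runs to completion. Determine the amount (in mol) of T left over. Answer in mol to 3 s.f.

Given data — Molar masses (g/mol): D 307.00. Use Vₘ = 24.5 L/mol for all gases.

n(J) = 111.0 mol
n(T) = 1460 / 24.5 = 59.59 mol
n(D) = 41.40×1000 / 307.00 = 134.9 mol
n/ν for J = 111.0/2 = 55.50
n/ν for T = 59.59/1 = 59.59
n/ν for D = 134.9/2 = 67.45
Smallest n/ν is J → limiting reagent.
T consumed = (1/2) × 111.0 = 55.50 mol
T remaining = 59.59 − 55.50 = 4.090 mol

4.09 mol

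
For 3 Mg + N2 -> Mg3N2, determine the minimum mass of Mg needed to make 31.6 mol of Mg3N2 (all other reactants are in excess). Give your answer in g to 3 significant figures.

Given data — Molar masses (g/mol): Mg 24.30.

2300 g

n(Mg3N2) = 31.60 mol
n(Mg) = (3/1) × 31.60 = 94.80 mol
mass = 94.80 × 24.30 = 2304 g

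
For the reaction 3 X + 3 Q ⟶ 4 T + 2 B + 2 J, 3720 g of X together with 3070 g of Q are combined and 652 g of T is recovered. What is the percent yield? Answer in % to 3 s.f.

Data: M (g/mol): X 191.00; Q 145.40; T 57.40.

43.7 %

n(X) = 3720 / 191.00 = 19.48 mol
n(Q) = 3070 / 145.40 = 21.11 mol
n/ν → X: 6.493, Q: 7.037; X is limiting.
theoretical n(T) = (4/3) × 19.48 = 25.97 mol → 1491 g
% yield = 652 / 1491 × 100 = 43.73 %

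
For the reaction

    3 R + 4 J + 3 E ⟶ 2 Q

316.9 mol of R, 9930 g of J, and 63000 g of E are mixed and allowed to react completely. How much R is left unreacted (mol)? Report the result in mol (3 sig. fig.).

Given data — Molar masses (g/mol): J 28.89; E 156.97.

n(R) = 316.9 mol
n(J) = 9930 / 28.89 = 343.7 mol
n(E) = 63000 / 156.97 = 401.4 mol
n/ν for R = 316.9/3 = 105.6
n/ν for J = 343.7/4 = 85.93
n/ν for E = 401.4/3 = 133.8
Smallest n/ν is J → limiting reagent.
R consumed = (3/4) × 343.7 = 257.8 mol
R remaining = 316.9 − 257.8 = 59.10 mol

59.1 mol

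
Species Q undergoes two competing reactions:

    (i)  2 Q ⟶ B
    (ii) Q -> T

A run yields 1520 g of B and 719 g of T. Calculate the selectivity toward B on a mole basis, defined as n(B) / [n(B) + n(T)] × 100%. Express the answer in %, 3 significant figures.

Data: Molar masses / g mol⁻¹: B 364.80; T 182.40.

n(B) = 1520 / 364.80 = 4.167 mol
n(T) = 719 / 182.40 = 3.942 mol
selectivity = 4.167/(4.167+3.942) × 100 = 51.39 %

51.4 %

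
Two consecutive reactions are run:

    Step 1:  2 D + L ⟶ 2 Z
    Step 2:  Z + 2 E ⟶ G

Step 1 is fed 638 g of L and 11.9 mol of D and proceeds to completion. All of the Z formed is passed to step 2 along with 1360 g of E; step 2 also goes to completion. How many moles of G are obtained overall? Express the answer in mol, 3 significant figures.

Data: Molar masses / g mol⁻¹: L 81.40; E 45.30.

11.9 mol

Step 1:
n(L) = 638.0 / 81.40 = 7.838 mol
n(D) = 11.90 mol
n/ν → L: 7.838, D: 5.950; D is limiting.
n(Z) produced = (2/2) × 11.90 = 11.90 mol
Step 2:
n(Z) available = 11.90 mol
n(E) = 1360 / 45.30 = 30.02 mol
n/ν → Z: 11.90, E: 15.01; Z is limiting.
n(G) = (1/1) × 11.90 = 11.90 mol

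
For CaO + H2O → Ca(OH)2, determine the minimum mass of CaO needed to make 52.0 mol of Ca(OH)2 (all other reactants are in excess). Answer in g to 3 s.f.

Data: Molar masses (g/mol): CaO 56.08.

n(Ca(OH)2) = 52.00 mol
n(CaO) = (1/1) × 52.00 = 52.00 mol
mass = 52.00 × 56.08 = 2916 g

2920 g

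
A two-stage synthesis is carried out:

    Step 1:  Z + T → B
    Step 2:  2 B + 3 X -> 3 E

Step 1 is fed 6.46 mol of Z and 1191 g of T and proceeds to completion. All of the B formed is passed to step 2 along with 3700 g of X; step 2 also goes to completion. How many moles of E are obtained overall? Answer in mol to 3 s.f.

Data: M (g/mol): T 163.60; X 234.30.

Step 1:
n(Z) = 6.460 mol
n(T) = 1191 / 163.60 = 7.280 mol
n/ν → Z: 6.460, T: 7.280; Z is limiting.
n(B) produced = (1/1) × 6.460 = 6.460 mol
Step 2:
n(B) available = 6.460 mol
n(X) = 3700 / 234.30 = 15.79 mol
n/ν → B: 3.230, X: 5.263; B is limiting.
n(E) = (3/2) × 6.460 = 9.690 mol

9.69 mol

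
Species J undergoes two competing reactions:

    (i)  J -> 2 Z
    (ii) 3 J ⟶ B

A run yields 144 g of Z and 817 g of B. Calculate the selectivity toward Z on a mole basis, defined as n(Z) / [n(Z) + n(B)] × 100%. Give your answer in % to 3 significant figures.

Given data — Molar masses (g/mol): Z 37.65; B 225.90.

n(Z) = 144 / 37.65 = 3.825 mol
n(B) = 817 / 225.90 = 3.617 mol
selectivity = 3.825/(3.825+3.617) × 100 = 51.40 %

51.4 %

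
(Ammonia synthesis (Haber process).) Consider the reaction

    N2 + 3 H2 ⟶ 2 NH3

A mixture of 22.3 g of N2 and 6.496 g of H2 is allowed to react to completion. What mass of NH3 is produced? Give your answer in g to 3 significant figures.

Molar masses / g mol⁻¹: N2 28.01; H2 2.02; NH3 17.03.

27.1 g

n(N2) = 22.30 / 28.01 = 0.7961 mol
n(H2) = 6.496 / 2.02 = 3.216 mol
n/ν for N2 = 0.7961/1 = 0.7961
n/ν for H2 = 3.216/3 = 1.072
Smallest n/ν is N2 → limiting reagent.
n(NH3) = (2/1) × 0.7961 = 1.592 mol
mass = 1.592 × 17.03 = 27.11 g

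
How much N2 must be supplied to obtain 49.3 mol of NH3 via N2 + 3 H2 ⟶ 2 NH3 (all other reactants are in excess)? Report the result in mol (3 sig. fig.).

24.7 mol

n(NH3) = 49.30 mol
n(N2) = (1/2) × 49.30 = 24.65 mol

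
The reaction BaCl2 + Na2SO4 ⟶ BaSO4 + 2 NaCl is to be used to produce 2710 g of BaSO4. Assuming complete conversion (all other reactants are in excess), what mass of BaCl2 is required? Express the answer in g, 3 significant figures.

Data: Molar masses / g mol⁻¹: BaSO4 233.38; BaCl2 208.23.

n(BaSO4) = 2710 / 233.38 = 11.61 mol
n(BaCl2) = (1/1) × 11.61 = 11.61 mol
mass = 11.61 × 208.23 = 2418 g

2420 g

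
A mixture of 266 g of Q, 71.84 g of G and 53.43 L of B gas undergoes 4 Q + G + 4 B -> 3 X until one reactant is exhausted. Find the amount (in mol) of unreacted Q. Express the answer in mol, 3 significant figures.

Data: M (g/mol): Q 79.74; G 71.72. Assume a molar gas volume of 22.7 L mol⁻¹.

0.982 mol

n(Q) = 266.0 / 79.74 = 3.336 mol
n(G) = 71.84 / 71.72 = 1.002 mol
n(B) = 53.43 / 22.7 = 2.354 mol
n/ν → Q: 0.8340, G: 1.002, B: 0.5885; B is limiting.
Q consumed = (4/4) × 2.354 = 2.354 mol
Q remaining = 3.336 − 2.354 = 0.9820 mol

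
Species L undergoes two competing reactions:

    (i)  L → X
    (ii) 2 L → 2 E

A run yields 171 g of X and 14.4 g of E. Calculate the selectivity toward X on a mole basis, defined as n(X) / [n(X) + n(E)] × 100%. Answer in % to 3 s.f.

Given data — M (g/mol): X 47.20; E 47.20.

n(X) = 171 / 47.20 = 3.623 mol
n(E) = 14.4 / 47.20 = 0.3051 mol
selectivity = 3.623/(3.623+0.3051) × 100 = 92.23 %

92.2 %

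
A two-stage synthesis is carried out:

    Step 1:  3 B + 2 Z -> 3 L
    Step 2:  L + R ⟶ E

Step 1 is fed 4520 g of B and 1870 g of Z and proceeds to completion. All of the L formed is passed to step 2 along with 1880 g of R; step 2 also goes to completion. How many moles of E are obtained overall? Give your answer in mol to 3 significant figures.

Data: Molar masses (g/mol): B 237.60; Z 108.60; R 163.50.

11.5 mol

Step 1:
n(B) = 4520 / 237.60 = 19.02 mol
n(Z) = 1870 / 108.60 = 17.22 mol
n/ν for B = 19.02/3 = 6.340
n/ν for Z = 17.22/2 = 8.610
Smallest n/ν is B → limiting reagent.
n(L) produced = (3/3) × 19.02 = 19.02 mol
Step 2:
n(L) available = 19.02 mol
n(R) = 1880 / 163.50 = 11.50 mol
n/ν for L = 19.02/1 = 19.02
n/ν for R = 11.50/1 = 11.50
Smallest n/ν is R → limiting reagent.
n(E) = (1/1) × 11.50 = 11.50 mol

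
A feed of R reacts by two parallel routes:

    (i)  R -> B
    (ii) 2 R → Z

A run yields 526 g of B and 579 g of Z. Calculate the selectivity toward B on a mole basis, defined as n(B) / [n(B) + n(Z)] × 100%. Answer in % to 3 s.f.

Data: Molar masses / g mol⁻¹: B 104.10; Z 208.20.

n(B) = 526 / 104.10 = 5.053 mol
n(Z) = 579 / 208.20 = 2.781 mol
selectivity = 5.053/(5.053+2.781) × 100 = 64.50 %

64.5 %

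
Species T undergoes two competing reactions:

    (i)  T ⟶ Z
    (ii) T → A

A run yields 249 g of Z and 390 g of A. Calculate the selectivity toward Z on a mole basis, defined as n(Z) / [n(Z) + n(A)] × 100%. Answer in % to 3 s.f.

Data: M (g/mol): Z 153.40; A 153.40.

39.0 %

n(Z) = 249 / 153.40 = 1.623 mol
n(A) = 390 / 153.40 = 2.542 mol
selectivity = 1.623/(1.623+2.542) × 100 = 38.97 %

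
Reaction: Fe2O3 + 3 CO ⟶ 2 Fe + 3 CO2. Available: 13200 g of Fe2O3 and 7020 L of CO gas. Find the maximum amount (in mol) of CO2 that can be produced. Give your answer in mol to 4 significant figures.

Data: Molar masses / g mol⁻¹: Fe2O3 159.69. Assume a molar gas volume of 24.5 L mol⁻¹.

n(Fe2O3) = 13200 / 159.69 = 82.66 mol
n(CO) = 7020 / 24.5 = 286.5 mol
n/ν for Fe2O3 = 82.66/1 = 82.66
n/ν for CO = 286.5/3 = 95.50
Smallest n/ν is Fe2O3 → limiting reagent.
n(CO2) = (3/1) × 82.66 = 248.0 mol

248.0 mol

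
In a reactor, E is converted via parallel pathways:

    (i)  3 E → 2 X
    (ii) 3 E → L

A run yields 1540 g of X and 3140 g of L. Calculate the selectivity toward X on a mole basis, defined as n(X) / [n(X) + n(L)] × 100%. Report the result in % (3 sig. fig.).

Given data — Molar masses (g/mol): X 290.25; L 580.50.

n(X) = 1540 / 290.25 = 5.306 mol
n(L) = 3140 / 580.50 = 5.409 mol
selectivity = 5.306/(5.306+5.409) × 100 = 49.52 %

49.5 %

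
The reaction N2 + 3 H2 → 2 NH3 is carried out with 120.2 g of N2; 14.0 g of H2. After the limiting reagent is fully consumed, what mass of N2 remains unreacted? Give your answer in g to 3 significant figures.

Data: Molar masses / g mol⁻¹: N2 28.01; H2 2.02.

55.5 g

n(N2) = 120.2 / 28.01 = 4.291 mol
n(H2) = 14.00 / 2.02 = 6.931 mol
n/ν for N2 = 4.291/1 = 4.291
n/ν for H2 = 6.931/3 = 2.310
Smallest n/ν is H2 → limiting reagent.
N2 consumed = (1/3) × 6.931 = 2.310 mol
N2 remaining = 4.291 − 2.310 = 1.981 mol
mass = 1.981 × 28.01 = 55.49 g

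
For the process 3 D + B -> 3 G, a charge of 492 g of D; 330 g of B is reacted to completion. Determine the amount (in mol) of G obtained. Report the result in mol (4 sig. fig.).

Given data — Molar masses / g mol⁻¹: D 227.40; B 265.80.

2.164 mol

n(D) = 492.0 / 227.40 = 2.164 mol
n(B) = 330.0 / 265.80 = 1.242 mol
n/ν for D = 2.164/3 = 0.7213
n/ν for B = 1.242/1 = 1.242
Smallest n/ν is D → limiting reagent.
n(G) = (3/3) × 2.164 = 2.164 mol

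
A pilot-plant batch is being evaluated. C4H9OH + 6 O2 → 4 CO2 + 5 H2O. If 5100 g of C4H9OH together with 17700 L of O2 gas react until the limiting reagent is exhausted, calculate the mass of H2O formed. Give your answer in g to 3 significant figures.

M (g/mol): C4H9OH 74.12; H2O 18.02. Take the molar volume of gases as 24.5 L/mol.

6200 g

n(C4H9OH) = 5100 / 74.12 = 68.81 mol
n(O2) = 17700 / 24.5 = 722.4 mol
n/ν → C4H9OH: 68.81, O2: 120.4; C4H9OH is limiting.
n(H2O) = (5/1) × 68.81 = 344.1 mol
mass = 344.1 × 18.02 = 6201 g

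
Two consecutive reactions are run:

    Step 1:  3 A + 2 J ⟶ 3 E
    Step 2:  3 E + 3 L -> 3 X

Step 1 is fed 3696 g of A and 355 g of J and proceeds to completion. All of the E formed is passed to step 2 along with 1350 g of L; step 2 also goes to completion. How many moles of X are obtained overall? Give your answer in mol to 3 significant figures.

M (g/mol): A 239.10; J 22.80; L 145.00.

9.31 mol

Step 1:
n(A) = 3696 / 239.10 = 15.46 mol
n(J) = 355.0 / 22.80 = 15.57 mol
n/ν for A = 15.46/3 = 5.153
n/ν for J = 15.57/2 = 7.785
Smallest n/ν is A → limiting reagent.
n(E) produced = (3/3) × 15.46 = 15.46 mol
Step 2:
n(E) available = 15.46 mol
n(L) = 1350 / 145.00 = 9.310 mol
n/ν for E = 15.46/3 = 5.153
n/ν for L = 9.310/3 = 3.103
Smallest n/ν is L → limiting reagent.
n(X) = (3/3) × 9.310 = 9.310 mol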